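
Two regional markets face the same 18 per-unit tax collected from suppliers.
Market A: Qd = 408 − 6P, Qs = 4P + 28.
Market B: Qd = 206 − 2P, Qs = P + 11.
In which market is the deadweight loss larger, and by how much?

Market A, by 280.8.

Market A: pre-tax P* = 38, Q* = 180; post-tax Q = 136.8; deadweight loss = 388.8.
Market B: pre-tax P* = 65, Q* = 76; post-tax Q = 64; deadweight loss = 108.
Difference: 388.8 vs 108 → market A is larger by 280.8.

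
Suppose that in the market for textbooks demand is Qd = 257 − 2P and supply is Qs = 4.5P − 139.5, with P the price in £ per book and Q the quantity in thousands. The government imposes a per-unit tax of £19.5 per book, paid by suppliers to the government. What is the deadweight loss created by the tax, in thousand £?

Without the tax, 257 − 2P = 4.5P − 139.5 gives 6.5P = 396.5, so P* = £61 and Q* = 135.
With the tax collected from suppliers, supply shifts: Qs = 4.5(P − 19.5) − 139.5.
Solving gives Q = 108 with buyers paying £74.5 and suppliers receiving £55 (the £19.5 wedge).
Quantity falls by |ΔQ| = |135 − 108| = 27.
DWL = ½ · t · |ΔQ| = ½ · 19.5 · 27 = £263.25.

Deadweight loss = £263.25 thousand.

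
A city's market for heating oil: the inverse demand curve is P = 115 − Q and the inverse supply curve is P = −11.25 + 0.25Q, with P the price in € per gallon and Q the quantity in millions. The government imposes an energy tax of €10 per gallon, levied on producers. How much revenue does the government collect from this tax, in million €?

Inverting to Q(P) form: Qd = 115 − P; Qs = 4P + 45.
Without the tax, 115 − P = 4P + 45 gives 5P = 70, so P* = €14 and Q* = 101.
With the tax collected from producers, supply shifts: Qs = 4(P − 10) + 45.
Solving gives Q = 93 with buyers paying €22 and producers receiving €12 (the €10 wedge).
Revenue = t · Q = 10 · 93 = €930.

Tax revenue = €930 million.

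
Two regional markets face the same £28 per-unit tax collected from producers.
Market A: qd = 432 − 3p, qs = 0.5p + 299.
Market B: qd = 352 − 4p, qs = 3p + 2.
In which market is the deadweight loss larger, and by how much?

Market A: pre-tax p* = £38, q* = 318; post-tax q = 306; deadweight loss = £168.
Market B: pre-tax p* = £50, q* = 152; post-tax q = 104; deadweight loss = £672.
Difference: £168 vs £672 → market B is larger by £504.

Market B, by £504.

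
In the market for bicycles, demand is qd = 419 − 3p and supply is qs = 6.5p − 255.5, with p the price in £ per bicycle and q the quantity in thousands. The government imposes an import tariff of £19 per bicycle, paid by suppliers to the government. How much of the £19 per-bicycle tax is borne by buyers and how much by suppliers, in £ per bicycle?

Without the tax, 419 − 3p = 6.5p − 255.5 gives 9.5p = 674.5, so p* = £71 and q* = 206.
With the tax collected from suppliers, supply shifts: qs = 6.5(p − 19) − 255.5.
New equilibrium: buyers pay £84, suppliers receive £65, q = 167. (Wedge: pb − ps = 19.)
Burden on buyers: £13; on suppliers: £6. (They sum to £19.)
The less price-elastic side of the market bears the larger share of a per-unit tax.

Buyers bear £13 per bicycle; suppliers bear £6 per bicycle.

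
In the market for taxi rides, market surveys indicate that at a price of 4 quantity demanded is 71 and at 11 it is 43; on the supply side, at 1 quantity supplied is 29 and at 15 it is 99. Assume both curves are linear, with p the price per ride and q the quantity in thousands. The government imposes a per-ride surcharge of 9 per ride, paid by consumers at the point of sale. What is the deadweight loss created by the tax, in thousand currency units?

Demand slope: (43 − 71)/(11 − 4) = -4, so qd = 87 − 4p.
Supply slope: (99 − 29)/(15 − 1) = 5, so qs = 5p + 24.
Before the tax: set 87 − 4p = 5p + 24 → p* = 7, q* = 59.
With the tax collected from consumers, demand (in seller-price terms) shifts: qd = 87 − 4(p + 9).
New equilibrium: consumers pay 12, suppliers receive 3, q = 39. (Wedge: pb − ps = 9.)
Quantity falls by |ΔQ| = |59 − 39| = 20.
DWL = ½ · t · |ΔQ| = ½ · 9 · 20 = 90.

Deadweight loss = 90 thousand.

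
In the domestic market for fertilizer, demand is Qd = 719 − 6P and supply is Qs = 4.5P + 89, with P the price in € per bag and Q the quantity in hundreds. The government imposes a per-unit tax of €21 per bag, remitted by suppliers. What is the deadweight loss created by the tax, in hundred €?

Deadweight loss = €567 hundred.

Without the tax, 719 − 6P = 4.5P + 89 gives 10.5P = 630, so P* = €60 and Q* = 359.
With the tax collected from suppliers, supply shifts: Qs = 4.5(P − 21) + 89.
New equilibrium: buyers pay €69, suppliers receive €48, Q = 305. (Wedge: Pb − Ps = 21.)
Quantity falls by |ΔQ| = |359 − 305| = 54.
DWL = ½ · t · |ΔQ| = ½ · 21 · 54 = €567.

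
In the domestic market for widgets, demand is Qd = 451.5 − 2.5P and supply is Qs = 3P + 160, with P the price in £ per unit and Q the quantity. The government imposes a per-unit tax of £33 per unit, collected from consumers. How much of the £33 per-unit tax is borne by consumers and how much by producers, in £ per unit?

Consumers bear £18 per unit; producers bear £15 per unit.

Without the tax, 451.5 − 2.5P = 3P + 160 gives 5.5P = 291.5, so P* = £53 and Q* = 319.
With the tax collected from consumers, demand (in seller-price terms) shifts: Qd = 451.5 − 2.5(P + 33).
New equilibrium: consumers pay £71, producers receive £38, Q = 274. (Wedge: Pb − Ps = 33.)
Burden on consumers: £18; on producers: £15. (They sum to £33.)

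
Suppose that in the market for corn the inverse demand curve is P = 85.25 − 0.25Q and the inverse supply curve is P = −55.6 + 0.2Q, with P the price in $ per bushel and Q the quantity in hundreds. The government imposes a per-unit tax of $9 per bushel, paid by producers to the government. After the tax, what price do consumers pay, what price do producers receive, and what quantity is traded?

Consumers pay $12; producers receive $3; quantity = 293.

Inverting to Q(P) form: Qd = 341 − 4P; Qs = 5P + 278.
Before the tax: set 341 − 4P = 5P + 278 → P* = $7, Q* = 313.
With the tax collected from producers, supply shifts: Qs = 5(P − 9) + 278.
Solving gives Q = 293 with consumers paying $12 and producers receiving $3 (the $9 wedge).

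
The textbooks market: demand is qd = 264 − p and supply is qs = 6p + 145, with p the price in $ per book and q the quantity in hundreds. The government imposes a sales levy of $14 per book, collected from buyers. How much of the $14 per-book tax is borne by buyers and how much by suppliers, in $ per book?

Buyers bear $12 per book; suppliers bear $2 per book.

Without the tax, 264 − p = 6p + 145 gives 7p = 119, so p* = $17 and q* = 247.
With the tax collected from buyers, demand (in seller-price terms) shifts: qd = 264 − (p + 14).
New equilibrium: buyers pay $29, suppliers receive $15, q = 235. (Wedge: pb − ps = 14.)
Burden on buyers: $12; on suppliers: $2. (They sum to $14.)
The less price-elastic side of the market bears the larger share of a per-unit tax.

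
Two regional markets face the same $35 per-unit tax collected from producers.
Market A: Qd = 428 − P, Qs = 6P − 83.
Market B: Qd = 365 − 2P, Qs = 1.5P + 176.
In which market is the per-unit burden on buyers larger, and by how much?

Market A: pre-tax P* = $73, Q* = 355; post-tax Q = 325; per-unit burden on buyers = $30.
Market B: pre-tax P* = $54, Q* = 257; post-tax Q = 227; per-unit burden on buyers = $15.
Difference: $30 vs $15 → market A is larger by $15.

Market A, by $15.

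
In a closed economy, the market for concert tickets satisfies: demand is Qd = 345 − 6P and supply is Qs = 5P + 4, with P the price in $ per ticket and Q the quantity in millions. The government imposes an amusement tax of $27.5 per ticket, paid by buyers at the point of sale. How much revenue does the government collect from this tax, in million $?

Without the tax, 345 − 6P = 5P + 4 gives 11P = 341, so P* = $31 and Q* = 159.
With the tax collected from buyers, demand (in seller-price terms) shifts: Qd = 345 − 6(P + 27.5).
New equilibrium: buyers pay $43.5, suppliers receive $16, Q = 84. (Wedge: Pb − Ps = 27.5.)
Revenue = t · Q = 27.5 · 84 = $2310.

Tax revenue = $2310 million.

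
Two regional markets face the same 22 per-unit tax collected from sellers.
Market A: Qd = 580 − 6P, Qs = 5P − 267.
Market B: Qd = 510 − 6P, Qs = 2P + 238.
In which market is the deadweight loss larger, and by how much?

Market A: pre-tax P* = 77, Q* = 118; post-tax Q = 58; deadweight loss = 660.
Market B: pre-tax P* = 34, Q* = 306; post-tax Q = 273; deadweight loss = 363.
Difference: 660 vs 363 → market A is larger by 297.

Market A, by 297.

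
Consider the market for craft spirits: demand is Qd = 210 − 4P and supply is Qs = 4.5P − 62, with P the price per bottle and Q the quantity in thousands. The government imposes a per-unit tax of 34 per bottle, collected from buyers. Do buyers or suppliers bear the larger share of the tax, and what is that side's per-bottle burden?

Before the tax: set 210 − 4P = 4.5P − 62 → P* = 32, Q* = 82.
With the tax collected from buyers, demand (in seller-price terms) shifts: Qd = 210 − 4(P + 34).
New equilibrium: buyers pay 50, suppliers receive 16, Q = 10. (Wedge: Pb − Ps = 34.)
Per-bottle burden: buyers 18, suppliers 16.
Buyers take the larger share because demand is less price-elastic here (demand slope 4 vs supply slope 4.5).

Buyers bear the larger share: 18 per bottle.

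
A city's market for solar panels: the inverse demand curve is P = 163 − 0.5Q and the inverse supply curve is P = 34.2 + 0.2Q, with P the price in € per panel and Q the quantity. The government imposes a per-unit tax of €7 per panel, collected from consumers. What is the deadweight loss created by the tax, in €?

Deadweight loss = €35.

Inverting to Q(P) form: Qd = 326 − 2P; Qs = 5P − 171.
Without the tax, 326 − 2P = 5P − 171 gives 7P = 497, so P* = €71 and Q* = 184.
With the tax collected from consumers, demand (in seller-price terms) shifts: Qd = 326 − 2(P + 7).
New equilibrium: consumers pay €76, sellers receive €69, Q = 174. (Wedge: Pb − Ps = 7.)
Quantity falls by |ΔQ| = |184 − 174| = 10.
DWL = ½ · t · |ΔQ| = ½ · 7 · 10 = €35.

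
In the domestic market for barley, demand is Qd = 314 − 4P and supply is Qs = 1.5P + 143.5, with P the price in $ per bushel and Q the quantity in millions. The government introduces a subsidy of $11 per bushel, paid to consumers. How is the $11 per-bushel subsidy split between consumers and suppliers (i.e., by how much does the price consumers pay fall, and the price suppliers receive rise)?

Consumers gain $3 per bushel; suppliers gain $8 per bushel.

Without the subsidy, 314 − 4P = 1.5P + 143.5 gives 5.5P = 170.5, so P* = $31 and Q* = 190.
With a per-unit subsidy paid to consumers, each effectively pays P − 11, so demand becomes Qd = 314 − 4(P − 11).
Solving gives Q = 202 with consumers paying $28 and suppliers receiving $39 (the $11 wedge).
Gain to consumers: $3; to suppliers: $8. (They sum to $11.)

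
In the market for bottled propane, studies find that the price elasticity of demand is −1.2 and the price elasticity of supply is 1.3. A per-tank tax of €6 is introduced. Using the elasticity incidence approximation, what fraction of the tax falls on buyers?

Buyers' share ≈ 0.52.

Incidence ratio: buyers' share ≈ εs / (εs + |εd|) = 1.3 / (1.3 + 1.2) = 0.52.
Supply is the more elastic side, so buyers bear the larger share.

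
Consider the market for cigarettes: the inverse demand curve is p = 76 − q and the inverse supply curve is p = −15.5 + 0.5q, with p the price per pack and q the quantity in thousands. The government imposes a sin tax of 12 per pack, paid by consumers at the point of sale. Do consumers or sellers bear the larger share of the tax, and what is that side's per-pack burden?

Consumers bear the larger share: 8 per pack.

Rewrite in direct form: qd = 76 − p and qs = 2p + 31.
Without the tax, 76 − p = 2p + 31 gives 3p = 45, so p* = 15 and q* = 61.
With the tax collected from consumers, demand (in seller-price terms) shifts: qd = 76 − (p + 12).
New equilibrium: consumers pay 23, sellers receive 11, q = 53. (Wedge: pb − ps = 12.)
Per-pack burden: consumers 8, sellers 4.
Consumers take the larger share because demand is less price-elastic here (demand slope 1 vs supply slope 2).
The less price-elastic side of the market bears the larger share of a per-unit tax.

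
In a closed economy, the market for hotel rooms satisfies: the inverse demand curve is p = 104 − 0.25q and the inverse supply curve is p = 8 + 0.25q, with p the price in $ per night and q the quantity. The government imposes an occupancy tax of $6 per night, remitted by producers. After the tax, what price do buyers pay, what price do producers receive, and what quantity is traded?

Rewrite in direct form: qd = 416 − 4p and qs = 4p − 32.
Without the tax, 416 − 4p = 4p − 32 gives 8p = 448, so p* = $56 and q* = 192.
With the tax collected from producers, supply shifts: qs = 4(p − 6) − 32.
New equilibrium: buyers pay $59, producers receive $53, q = 180. (Wedge: pb − ps = 6.)
The less price-elastic side of the market bears the larger share of a per-unit tax.

Buyers pay $59; producers receive $53; quantity = 180.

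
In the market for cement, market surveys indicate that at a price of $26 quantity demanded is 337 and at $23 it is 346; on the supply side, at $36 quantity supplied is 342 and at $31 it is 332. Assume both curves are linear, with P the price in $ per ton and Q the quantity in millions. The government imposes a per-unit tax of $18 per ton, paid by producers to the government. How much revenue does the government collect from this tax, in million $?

Demand slope: (346 − 337)/(23 − 26) = -3, so Qd = 415 − 3P.
Supply slope: (332 − 342)/(31 − 36) = 2, so Qs = 2P + 270.
Without the tax, 415 − 3P = 2P + 270 gives 5P = 145, so P* = $29 and Q* = 328.
With the tax collected from producers, supply shifts: Qs = 2(P − 18) + 270.
New equilibrium: buyers pay $36.2, producers receive $18.2, Q = 306.4. (Wedge: Pb − Ps = 18.)
Revenue = t · Q = 18 · 306.4 = $5515.2.

Tax revenue = $5515.2 million.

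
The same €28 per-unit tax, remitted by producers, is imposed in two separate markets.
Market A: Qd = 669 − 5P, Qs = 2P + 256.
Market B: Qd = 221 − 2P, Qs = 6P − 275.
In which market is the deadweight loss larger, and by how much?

Market B, by €28.

Market A: pre-tax P* = €59, Q* = 374; post-tax Q = 334; deadweight loss = €560.
Market B: pre-tax P* = €62, Q* = 97; post-tax Q = 55; deadweight loss = €588.
Difference: €560 vs €588 → market B is larger by €28.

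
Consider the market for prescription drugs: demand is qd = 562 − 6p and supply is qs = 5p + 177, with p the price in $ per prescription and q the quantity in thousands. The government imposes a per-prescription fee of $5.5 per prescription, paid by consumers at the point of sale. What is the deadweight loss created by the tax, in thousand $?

Before the tax: set 562 − 6p = 5p + 177 → p* = $35, q* = 352.
With the tax collected from consumers, demand (in seller-price terms) shifts: qd = 562 − 6(p + 5.5).
New equilibrium: consumers pay $37.5, producers receive $32, q = 337. (Wedge: pb − ps = 5.5.)
Quantity falls by |ΔQ| = |352 − 337| = 15.
DWL = ½ · t · |ΔQ| = ½ · 5.5 · 15 = $41.25.

Deadweight loss = $41.25 thousand.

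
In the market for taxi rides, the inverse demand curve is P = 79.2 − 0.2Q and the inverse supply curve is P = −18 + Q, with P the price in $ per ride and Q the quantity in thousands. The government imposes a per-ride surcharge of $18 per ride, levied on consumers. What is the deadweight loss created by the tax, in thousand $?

Deadweight loss = $135 thousand.

Rewrite in direct form: Qd = 396 − 5P and Qs = P + 18.
Before the tax: set 396 − 5P = P + 18 → P* = $63, Q* = 81.
With the tax collected from consumers, demand (in seller-price terms) shifts: Qd = 396 − 5(P + 18).
New equilibrium: consumers pay $66, suppliers receive $48, Q = 66. (Wedge: Pb − Ps = 18.)
Quantity falls by |ΔQ| = |81 − 66| = 15.
DWL = ½ · t · |ΔQ| = ½ · 18 · 15 = $135.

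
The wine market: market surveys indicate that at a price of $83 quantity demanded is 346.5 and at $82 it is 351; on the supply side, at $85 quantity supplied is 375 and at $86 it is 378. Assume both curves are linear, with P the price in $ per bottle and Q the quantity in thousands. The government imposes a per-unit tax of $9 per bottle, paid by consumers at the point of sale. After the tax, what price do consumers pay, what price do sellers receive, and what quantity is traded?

Consumers pay $83.6; sellers receive $74.6; quantity = 343.8.

Demand slope: (351 − 346.5)/(82 − 83) = -4.5, so Qd = 720 − 4.5P.
Supply slope: (378 − 375)/(86 − 85) = 3, so Qs = 3P + 120.
Without the tax, 720 − 4.5P = 3P + 120 gives 7.5P = 600, so P* = $80 and Q* = 360.
With the tax collected from consumers, demand (in seller-price terms) shifts: Qd = 720 − 4.5(P + 9).
Solving gives Q = 343.8 with consumers paying $83.6 and sellers receiving $74.6 (the $9 wedge).
The less price-elastic side of the market bears the larger share of a per-unit tax.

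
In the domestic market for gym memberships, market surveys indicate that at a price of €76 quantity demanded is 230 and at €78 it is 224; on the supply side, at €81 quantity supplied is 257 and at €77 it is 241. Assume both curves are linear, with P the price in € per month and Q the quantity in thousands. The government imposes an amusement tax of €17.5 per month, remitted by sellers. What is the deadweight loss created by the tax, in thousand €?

Demand slope: (224 − 230)/(78 − 76) = -3, so Qd = 458 − 3P.
Supply slope: (241 − 257)/(77 − 81) = 4, so Qs = 4P − 67.
Without the tax, 458 − 3P = 4P − 67 gives 7P = 525, so P* = €75 and Q* = 233.
With the tax collected from sellers, supply shifts: Qs = 4(P − 17.5) − 67.
New equilibrium: consumers pay €85, sellers receive €67.5, Q = 203. (Wedge: Pb − Ps = 17.5.)
Quantity falls by |ΔQ| = |233 − 203| = 30.
DWL = ½ · t · |ΔQ| = ½ · 17.5 · 30 = €262.5.

Deadweight loss = €262.5 thousand.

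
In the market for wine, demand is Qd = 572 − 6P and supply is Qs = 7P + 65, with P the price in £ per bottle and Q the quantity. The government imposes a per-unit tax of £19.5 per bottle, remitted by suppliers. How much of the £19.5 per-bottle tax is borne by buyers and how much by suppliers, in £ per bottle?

Without the tax, 572 − 6P = 7P + 65 gives 13P = 507, so P* = £39 and Q* = 338.
With the tax collected from suppliers, supply shifts: Qs = 7(P − 19.5) + 65.
Solving gives Q = 275 with buyers paying £49.5 and suppliers receiving £30 (the £19.5 wedge).
Burden on buyers: £10.5; on suppliers: £9. (They sum to £19.5.)

Buyers bear £10.5 per bottle; suppliers bear £9 per bottle.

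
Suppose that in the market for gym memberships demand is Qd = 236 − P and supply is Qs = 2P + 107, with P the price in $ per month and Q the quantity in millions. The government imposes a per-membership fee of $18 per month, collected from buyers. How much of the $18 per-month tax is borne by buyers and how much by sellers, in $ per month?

Buyers bear $12 per month; sellers bear $6 per month.

Before the tax: set 236 − P = 2P + 107 → P* = $43, Q* = 193.
With the tax collected from buyers, demand (in seller-price terms) shifts: Qd = 236 − (P + 18).
New equilibrium: buyers pay $55, sellers receive $37, Q = 181. (Wedge: Pb − Ps = 18.)
Burden on buyers: $12; on sellers: $6. (They sum to $18.)
The less price-elastic side of the market bears the larger share of a per-unit tax.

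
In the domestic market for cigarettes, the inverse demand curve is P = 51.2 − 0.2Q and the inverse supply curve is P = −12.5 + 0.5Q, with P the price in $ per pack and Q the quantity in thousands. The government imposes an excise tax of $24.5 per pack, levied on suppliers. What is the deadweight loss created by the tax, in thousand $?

Deadweight loss = $428.75 thousand.

Inverting to Q(P) form: Qd = 256 − 5P; Qs = 2P + 25.
Without the tax, 256 − 5P = 2P + 25 gives 7P = 231, so P* = $33 and Q* = 91.
With the tax collected from suppliers, supply shifts: Qs = 2(P − 24.5) + 25.
Solving gives Q = 56 with buyers paying $40 and suppliers receiving $15.5 (the $24.5 wedge).
Quantity falls by |ΔQ| = |91 − 56| = 35.
DWL = ½ · t · |ΔQ| = ½ · 24.5 · 35 = $428.75.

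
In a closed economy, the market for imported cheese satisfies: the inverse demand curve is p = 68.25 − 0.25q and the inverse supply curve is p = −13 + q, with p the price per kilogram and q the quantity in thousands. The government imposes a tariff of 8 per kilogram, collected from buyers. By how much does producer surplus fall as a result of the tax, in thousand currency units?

Producer surplus falls by 395.52 thousand.

Rewrite in direct form: qd = 273 − 4p and qs = p + 13.
Before the tax: set 273 − 4p = p + 13 → p* = 52, q* = 65.
With the tax collected from buyers, demand (in seller-price terms) shifts: qd = 273 − 4(p + 8).
Solving gives q = 58.6 with buyers paying 53.6 and sellers receiving 45.6 (the 8 wedge).
ΔPS is the trapezoid between Q = 58.6 and Q = 65 of height 6.4: ½ · (65 + 58.6) · 6.4 = 395.52.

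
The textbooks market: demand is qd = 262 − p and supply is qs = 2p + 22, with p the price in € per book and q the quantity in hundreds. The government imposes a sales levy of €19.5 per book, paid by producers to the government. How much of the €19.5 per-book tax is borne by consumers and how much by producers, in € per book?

Consumers bear €13 per book; producers bear €6.5 per book.

Without the tax, 262 − p = 2p + 22 gives 3p = 240, so p* = €80 and q* = 182.
With the tax collected from producers, supply shifts: qs = 2(p − 19.5) + 22.
New equilibrium: consumers pay €93, producers receive €73.5, q = 169. (Wedge: pb − ps = 19.5.)
Burden on consumers: €13; on producers: €6.5. (They sum to €19.5.)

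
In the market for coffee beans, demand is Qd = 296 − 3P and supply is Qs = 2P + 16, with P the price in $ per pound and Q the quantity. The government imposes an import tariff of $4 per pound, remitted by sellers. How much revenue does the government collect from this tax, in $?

Before the tax: set 296 − 3P = 2P + 16 → P* = $56, Q* = 128.
With the tax collected from sellers, supply shifts: Qs = 2(P − 4) + 16.
New equilibrium: buyers pay $57.6, sellers receive $53.6, Q = 123.2. (Wedge: Pb − Ps = 4.)
Revenue = t · Q = 4 · 123.2 = $492.8.

Tax revenue = $492.8.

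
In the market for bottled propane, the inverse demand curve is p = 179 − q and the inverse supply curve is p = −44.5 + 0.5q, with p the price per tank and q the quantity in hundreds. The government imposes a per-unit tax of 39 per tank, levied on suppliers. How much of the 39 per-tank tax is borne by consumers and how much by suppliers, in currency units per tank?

Inverting to q(p) form: qd = 179 − p; qs = 2p + 89.
Without the tax, 179 − p = 2p + 89 gives 3p = 90, so p* = 30 and q* = 149.
With the tax collected from suppliers, supply shifts: qs = 2(p − 39) + 89.
Solving gives q = 123 with consumers paying 56 and suppliers receiving 17 (the 39 wedge).
Burden on consumers: 26; on suppliers: 13. (They sum to 39.)

Consumers bear 26 per tank; suppliers bear 13 per tank.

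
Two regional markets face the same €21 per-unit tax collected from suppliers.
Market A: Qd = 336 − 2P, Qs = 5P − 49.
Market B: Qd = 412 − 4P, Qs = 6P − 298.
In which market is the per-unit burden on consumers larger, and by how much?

Market A: pre-tax P* = €55, Q* = 226; post-tax Q = 196; per-unit burden on consumers = €15.
Market B: pre-tax P* = €71, Q* = 128; post-tax Q = 77.6; per-unit burden on consumers = €12.6.
Difference: €15 vs €12.6 → market A is larger by €2.4.

Market A, by €2.4.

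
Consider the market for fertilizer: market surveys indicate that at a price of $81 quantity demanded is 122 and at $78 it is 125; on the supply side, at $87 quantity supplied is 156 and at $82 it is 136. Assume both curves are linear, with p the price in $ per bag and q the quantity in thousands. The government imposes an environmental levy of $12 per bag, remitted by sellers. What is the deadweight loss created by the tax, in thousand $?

Deadweight loss = $57.6 thousand.

Demand slope: (125 − 122)/(78 − 81) = -1, so qd = 203 − p.
Supply slope: (136 − 156)/(82 − 87) = 4, so qs = 4p − 192.
Before the tax: set 203 − p = 4p − 192 → p* = $79, q* = 124.
With the tax collected from sellers, supply shifts: qs = 4(p − 12) − 192.
Solving gives q = 114.4 with consumers paying $88.6 and sellers receiving $76.6 (the $12 wedge).
Quantity falls by |ΔQ| = |124 − 114.4| = 9.6.
DWL = ½ · t · |ΔQ| = ½ · 12 · 9.6 = $57.6.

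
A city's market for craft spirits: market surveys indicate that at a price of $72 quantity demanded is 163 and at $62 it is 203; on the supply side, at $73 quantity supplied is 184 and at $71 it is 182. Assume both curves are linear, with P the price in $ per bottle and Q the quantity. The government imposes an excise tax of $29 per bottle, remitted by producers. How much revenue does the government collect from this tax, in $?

Demand slope: (203 − 163)/(62 − 72) = -4, so Qd = 451 − 4P.
Supply slope: (182 − 184)/(71 − 73) = 1, so Qs = P + 111.
Without the tax, 451 − 4P = P + 111 gives 5P = 340, so P* = $68 and Q* = 179.
With the tax collected from producers, supply shifts: Qs = (P − 29) + 111.
New equilibrium: consumers pay $73.8, producers receive $44.8, Q = 155.8. (Wedge: Pb − Ps = 29.)
Revenue = t · Q = 29 · 155.8 = $4518.2.

Tax revenue = $4518.2.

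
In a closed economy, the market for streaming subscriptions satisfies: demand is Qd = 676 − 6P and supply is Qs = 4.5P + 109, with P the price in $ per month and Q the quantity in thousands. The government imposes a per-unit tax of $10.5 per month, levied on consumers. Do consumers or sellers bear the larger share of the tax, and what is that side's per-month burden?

Sellers bear the larger share: $6 per month.

Before the tax: set 676 − 6P = 4.5P + 109 → P* = $54, Q* = 352.
With the tax collected from consumers, demand (in seller-price terms) shifts: Qd = 676 − 6(P + 10.5).
New equilibrium: consumers pay $58.5, sellers receive $48, Q = 325. (Wedge: Pb − Ps = 10.5.)
Per-month burden: consumers $4.5, sellers $6.
Sellers take the larger share because supply is less price-elastic here (demand slope 6 vs supply slope 4.5).
The less price-elastic side of the market bears the larger share of a per-unit tax.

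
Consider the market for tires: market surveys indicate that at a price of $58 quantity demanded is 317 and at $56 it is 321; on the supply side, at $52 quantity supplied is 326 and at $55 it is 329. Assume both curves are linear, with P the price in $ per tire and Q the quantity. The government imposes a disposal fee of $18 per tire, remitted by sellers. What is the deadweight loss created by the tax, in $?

Deadweight loss = $108.

Demand slope: (321 − 317)/(56 − 58) = -2, so Qd = 433 − 2P.
Supply slope: (329 − 326)/(55 − 52) = 1, so Qs = P + 274.
Without the tax, 433 − 2P = P + 274 gives 3P = 159, so P* = $53 and Q* = 327.
With the tax collected from sellers, supply shifts: Qs = (P − 18) + 274.
New equilibrium: buyers pay $59, sellers receive $41, Q = 315. (Wedge: Pb − Ps = 18.)
Quantity falls by |ΔQ| = |327 − 315| = 12.
DWL = ½ · t · |ΔQ| = ½ · 18 · 12 = $108.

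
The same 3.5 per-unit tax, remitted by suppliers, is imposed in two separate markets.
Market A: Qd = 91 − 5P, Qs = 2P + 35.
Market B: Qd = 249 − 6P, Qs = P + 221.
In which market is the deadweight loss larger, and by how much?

Market A, by 3.5.

Market A: pre-tax P* = 8, Q* = 51; post-tax Q = 46; deadweight loss = 8.75.
Market B: pre-tax P* = 4, Q* = 225; post-tax Q = 222; deadweight loss = 5.25.
Difference: 8.75 vs 5.25 → market A is larger by 3.5.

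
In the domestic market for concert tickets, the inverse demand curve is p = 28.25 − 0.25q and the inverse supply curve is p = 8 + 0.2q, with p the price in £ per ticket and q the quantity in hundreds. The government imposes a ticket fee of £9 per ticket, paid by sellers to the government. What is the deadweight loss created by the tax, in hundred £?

Deadweight loss = £90 hundred.

Rewrite in direct form: qd = 113 − 4p and qs = 5p − 40.
Without the tax, 113 − 4p = 5p − 40 gives 9p = 153, so p* = £17 and q* = 45.
With the tax collected from sellers, supply shifts: qs = 5(p − 9) − 40.
New equilibrium: consumers pay £22, sellers receive £13, q = 25. (Wedge: pb − ps = 9.)
Quantity falls by |ΔQ| = |45 − 25| = 20.
DWL = ½ · t · |ΔQ| = ½ · 9 · 20 = £90.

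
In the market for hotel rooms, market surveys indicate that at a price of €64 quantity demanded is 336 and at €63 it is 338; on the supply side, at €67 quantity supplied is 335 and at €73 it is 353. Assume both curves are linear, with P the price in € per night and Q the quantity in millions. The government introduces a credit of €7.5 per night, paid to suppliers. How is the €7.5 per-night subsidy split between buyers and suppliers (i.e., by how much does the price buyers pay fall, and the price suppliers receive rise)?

Demand slope: (338 − 336)/(63 − 64) = -2, so Qd = 464 − 2P.
Supply slope: (353 − 335)/(73 − 67) = 3, so Qs = 3P + 134.
Without the subsidy, 464 − 2P = 3P + 134 gives 5P = 330, so P* = €66 and Q* = 332.
With a per-unit subsidy paid to suppliers, each receives P + 7.5 per unit sold, so supply becomes Qs = 3(P + 7.5) + 134.
Solving gives Q = 341 with buyers paying €61.5 and suppliers receiving €69 (the €7.5 wedge).
Gain to buyers: €4.5; to suppliers: €3. (They sum to €7.5.)

Buyers gain €4.5 per night; suppliers gain €3 per night.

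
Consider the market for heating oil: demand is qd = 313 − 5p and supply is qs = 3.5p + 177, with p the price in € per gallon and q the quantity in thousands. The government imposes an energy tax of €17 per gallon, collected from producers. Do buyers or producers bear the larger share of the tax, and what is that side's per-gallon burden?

Before the tax: set 313 − 5p = 3.5p + 177 → p* = €16, q* = 233.
With the tax collected from producers, supply shifts: qs = 3.5(p − 17) + 177.
Solving gives q = 198 with buyers paying €23 and producers receiving €6 (the €17 wedge).
Per-gallon burden: buyers €7, producers €10.
Producers take the larger share because supply is less price-elastic here (demand slope 5 vs supply slope 3.5).

Producers bear the larger share: €10 per gallon.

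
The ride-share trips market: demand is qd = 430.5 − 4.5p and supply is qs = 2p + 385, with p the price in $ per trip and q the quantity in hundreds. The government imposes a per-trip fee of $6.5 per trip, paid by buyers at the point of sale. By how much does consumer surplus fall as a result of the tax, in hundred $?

Consumer surplus falls by $789 hundred.

Before the tax: set 430.5 − 4.5p = 2p + 385 → p* = $7, q* = 399.
With the tax collected from buyers, demand (in seller-price terms) shifts: qd = 430.5 − 4.5(p + 6.5).
New equilibrium: buyers pay $9, suppliers receive $2.5, q = 390. (Wedge: pb − ps = 6.5.)
ΔCS is the trapezoid between Q = 390 and Q = 399 of height $2: ½ · (399 + 390) · 2 = $789.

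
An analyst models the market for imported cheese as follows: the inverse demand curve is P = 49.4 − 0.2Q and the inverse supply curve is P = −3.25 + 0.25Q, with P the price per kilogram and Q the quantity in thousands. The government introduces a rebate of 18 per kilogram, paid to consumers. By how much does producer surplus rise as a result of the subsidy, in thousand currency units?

Inverting to Q(P) form: Qd = 247 − 5P; Qs = 4P + 13.
Without the subsidy, 247 − 5P = 4P + 13 gives 9P = 234, so P* = 26 and Q* = 117.
With a per-unit subsidy paid to consumers, each effectively pays P − 18, so demand becomes Qd = 247 − 5(P − 18).
Solving gives Q = 157 with consumers paying 18 and producers receiving 36 (the 18 wedge).
ΔPS is the trapezoid between Q = 157 and Q = 117 of height 10: ½ · (117 + 157) · 10 = 1370.

Producer surplus rises by 1370 thousand.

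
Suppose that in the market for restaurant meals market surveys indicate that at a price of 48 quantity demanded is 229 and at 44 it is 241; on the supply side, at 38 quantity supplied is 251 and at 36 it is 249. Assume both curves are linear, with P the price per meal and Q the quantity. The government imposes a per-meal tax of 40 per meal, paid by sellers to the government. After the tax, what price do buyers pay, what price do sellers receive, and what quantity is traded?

Demand slope: (241 − 229)/(44 − 48) = -3, so Qd = 373 − 3P.
Supply slope: (249 − 251)/(36 − 38) = 1, so Qs = P + 213.
Without the tax, 373 − 3P = P + 213 gives 4P = 160, so P* = 40 and Q* = 253.
With the tax collected from sellers, supply shifts: Qs = (P − 40) + 213.
Solving gives Q = 223 with buyers paying 50 and sellers receiving 10 (the 40 wedge).
The less price-elastic side of the market bears the larger share of a per-unit tax.

Buyers pay 50; sellers receive 10; quantity = 223.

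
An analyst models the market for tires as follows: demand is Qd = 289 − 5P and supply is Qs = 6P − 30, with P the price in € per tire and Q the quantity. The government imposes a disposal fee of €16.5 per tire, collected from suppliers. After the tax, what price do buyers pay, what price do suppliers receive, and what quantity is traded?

Before the tax: set 289 − 5P = 6P − 30 → P* = €29, Q* = 144.
With the tax collected from suppliers, supply shifts: Qs = 6(P − 16.5) − 30.
Solving gives Q = 99 with buyers paying €38 and suppliers receiving €21.5 (the €16.5 wedge).

Buyers pay €38; suppliers receive €21.5; quantity = 99.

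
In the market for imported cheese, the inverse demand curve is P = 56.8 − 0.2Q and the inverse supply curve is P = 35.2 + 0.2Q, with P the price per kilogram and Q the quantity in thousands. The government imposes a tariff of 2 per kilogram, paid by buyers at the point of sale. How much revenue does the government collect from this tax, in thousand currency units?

Rewrite in direct form: Qd = 284 − 5P and Qs = 5P − 176.
Before the tax: set 284 − 5P = 5P − 176 → P* = 46, Q* = 54.
With the tax collected from buyers, demand (in seller-price terms) shifts: Qd = 284 − 5(P + 2).
Solving gives Q = 49 with buyers paying 47 and suppliers receiving 45 (the 2 wedge).
Revenue = t · Q = 2 · 49 = 98.

Tax revenue = 98 thousand.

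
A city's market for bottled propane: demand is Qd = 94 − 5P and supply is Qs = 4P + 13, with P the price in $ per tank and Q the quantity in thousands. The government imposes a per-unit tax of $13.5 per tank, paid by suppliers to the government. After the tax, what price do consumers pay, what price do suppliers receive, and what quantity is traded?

Before the tax: set 94 − 5P = 4P + 13 → P* = $9, Q* = 49.
With the tax collected from suppliers, supply shifts: Qs = 4(P − 13.5) + 13.
New equilibrium: consumers pay $15, suppliers receive $1.5, Q = 19. (Wedge: Pb − Ps = 13.5.)
The less price-elastic side of the market bears the larger share of a per-unit tax.

Consumers pay $15; suppliers receive $1.5; quantity = 19.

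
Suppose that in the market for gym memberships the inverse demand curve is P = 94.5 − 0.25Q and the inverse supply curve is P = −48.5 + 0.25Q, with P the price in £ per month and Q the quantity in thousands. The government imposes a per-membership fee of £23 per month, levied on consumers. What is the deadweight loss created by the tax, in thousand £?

Rewrite in direct form: Qd = 378 − 4P and Qs = 4P + 194.
Without the tax, 378 − 4P = 4P + 194 gives 8P = 184, so P* = £23 and Q* = 286.
With the tax collected from consumers, demand (in seller-price terms) shifts: Qd = 378 − 4(P + 23).
Solving gives Q = 240 with consumers paying £34.5 and sellers receiving £11.5 (the £23 wedge).
Quantity falls by |ΔQ| = |286 − 240| = 46.
DWL = ½ · t · |ΔQ| = ½ · 23 · 46 = £529.

Deadweight loss = £529 thousand.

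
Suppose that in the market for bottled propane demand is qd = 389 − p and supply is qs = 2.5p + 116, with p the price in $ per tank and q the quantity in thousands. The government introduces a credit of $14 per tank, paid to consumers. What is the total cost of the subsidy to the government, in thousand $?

Before the subsidy: set 389 − p = 2.5p + 116 → p* = $78, q* = 311.
With a per-unit subsidy paid to consumers, each effectively pays p − 14, so demand becomes qd = 389 − (p − 14).
Solving gives q = 321 with consumers paying $68 and producers receiving $82 (the $14 wedge).
Outlay = t · Q = 14 · 321 = $4494.

Government outlay = $4494 thousand.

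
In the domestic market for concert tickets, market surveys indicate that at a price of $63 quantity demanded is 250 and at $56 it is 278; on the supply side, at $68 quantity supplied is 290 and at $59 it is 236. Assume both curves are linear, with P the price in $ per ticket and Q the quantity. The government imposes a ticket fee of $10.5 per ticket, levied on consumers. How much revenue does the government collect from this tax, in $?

Tax revenue = $2402.4.

Demand slope: (278 − 250)/(56 − 63) = -4, so Qd = 502 − 4P.
Supply slope: (236 − 290)/(59 − 68) = 6, so Qs = 6P − 118.
Before the tax: set 502 − 4P = 6P − 118 → P* = $62, Q* = 254.
With the tax collected from consumers, demand (in seller-price terms) shifts: Qd = 502 − 4(P + 10.5).
New equilibrium: consumers pay $68.3, sellers receive $57.8, Q = 228.8. (Wedge: Pb − Ps = 10.5.)
Revenue = t · Q = 10.5 · 228.8 = $2402.4.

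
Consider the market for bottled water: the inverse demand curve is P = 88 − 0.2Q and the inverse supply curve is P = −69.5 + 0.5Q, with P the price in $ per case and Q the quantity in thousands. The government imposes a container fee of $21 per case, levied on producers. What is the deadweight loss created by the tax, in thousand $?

Rewrite in direct form: Qd = 440 − 5P and Qs = 2P + 139.
Before the tax: set 440 − 5P = 2P + 139 → P* = $43, Q* = 225.
With the tax collected from producers, supply shifts: Qs = 2(P − 21) + 139.
New equilibrium: consumers pay $49, producers receive $28, Q = 195. (Wedge: Pb − Ps = 21.)
Quantity falls by |ΔQ| = |225 − 195| = 30.
DWL = ½ · t · |ΔQ| = ½ · 21 · 30 = $315.

Deadweight loss = $315 thousand.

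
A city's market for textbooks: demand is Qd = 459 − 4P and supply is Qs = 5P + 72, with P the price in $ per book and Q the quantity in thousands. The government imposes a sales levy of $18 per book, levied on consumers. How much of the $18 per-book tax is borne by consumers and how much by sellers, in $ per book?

Consumers bear $10 per book; sellers bear $8 per book.

Without the tax, 459 − 4P = 5P + 72 gives 9P = 387, so P* = $43 and Q* = 287.
With the tax collected from consumers, demand (in seller-price terms) shifts: Qd = 459 − 4(P + 18).
Solving gives Q = 247 with consumers paying $53 and sellers receiving $35 (the $18 wedge).
Burden on consumers: $10; on sellers: $8. (They sum to $18.)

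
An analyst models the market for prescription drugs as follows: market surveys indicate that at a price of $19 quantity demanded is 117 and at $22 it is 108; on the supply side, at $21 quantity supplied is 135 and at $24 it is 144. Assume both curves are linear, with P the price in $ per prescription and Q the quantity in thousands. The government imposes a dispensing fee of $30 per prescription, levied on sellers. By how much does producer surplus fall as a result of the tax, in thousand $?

Demand slope: (108 − 117)/(22 − 19) = -3, so Qd = 174 − 3P.
Supply slope: (144 − 135)/(24 − 21) = 3, so Qs = 3P + 72.
Before the tax: set 174 − 3P = 3P + 72 → P* = $17, Q* = 123.
With the tax collected from sellers, supply shifts: Qs = 3(P − 30) + 72.
Solving gives Q = 78 with buyers paying $32 and sellers receiving $2 (the $30 wedge).
ΔPS is the trapezoid between Q = 78 and Q = 123 of height $15: ½ · (123 + 78) · 15 = $1507.5.

Producer surplus falls by $1507.5 thousand.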